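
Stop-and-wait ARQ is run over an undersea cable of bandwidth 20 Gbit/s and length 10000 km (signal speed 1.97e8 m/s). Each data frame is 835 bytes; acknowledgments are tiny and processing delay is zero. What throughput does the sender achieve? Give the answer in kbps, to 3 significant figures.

65.8 kbps

t_tx = L/R = 6680/20000000000 = 3.34e-07 s.
t_prop = 10000000/197000000 = 0.0507614 s; RTT = 0.101523 s.
Cycle = t_tx + RTT = 0.101523 s.
Throughput = L / cycle = 6680 / 0.101523 = 65.8 kbps.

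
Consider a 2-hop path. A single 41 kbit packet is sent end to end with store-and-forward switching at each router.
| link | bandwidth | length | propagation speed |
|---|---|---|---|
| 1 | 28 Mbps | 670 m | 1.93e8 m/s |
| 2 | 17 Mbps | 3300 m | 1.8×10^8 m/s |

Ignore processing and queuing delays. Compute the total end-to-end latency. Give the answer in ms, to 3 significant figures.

L = 41000 bits.
Transmission delays (L/R per hop): 1.46429, 2.41176 ms; sum = 3.87605 ms.
Propagation delays (d/s per hop): 0.0034715, 0.0183333 ms; sum = 0.0218048 ms.
End-to-end = 3.90 ms.

3.90 ms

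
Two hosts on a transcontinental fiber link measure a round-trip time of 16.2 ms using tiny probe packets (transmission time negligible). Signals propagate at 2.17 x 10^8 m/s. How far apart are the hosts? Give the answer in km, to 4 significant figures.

One-way propagation = RTT/2 = 8.1 ms.
d = s × t = 217000000 × 0.0081 = 1758 km.

1758 km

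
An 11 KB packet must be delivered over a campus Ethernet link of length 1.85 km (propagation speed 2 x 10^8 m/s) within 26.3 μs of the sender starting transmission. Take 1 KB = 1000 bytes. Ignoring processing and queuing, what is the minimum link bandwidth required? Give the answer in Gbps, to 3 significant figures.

5.16 Gbps

L = 88000 bits.
Propagation delay = 1850 / 200000000 = 9.25 μs.
Transmission budget = 26.3 − 9.25 = 17.05 μs.
R ≥ L / t_tx = 88000 bits / 1.705e-05 s = 5.16 Gbps.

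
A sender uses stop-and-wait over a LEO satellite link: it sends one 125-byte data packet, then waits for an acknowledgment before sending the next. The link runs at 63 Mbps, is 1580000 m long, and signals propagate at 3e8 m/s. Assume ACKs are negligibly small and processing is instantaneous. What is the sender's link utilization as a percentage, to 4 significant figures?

0.1505 %

t_tx = L/R = 1000/63000000 = 1.5873e-05 s.
t_prop = 1580000/300000000 = 0.00526667 s; RTT = 0.0105333 s.
Cycle = t_tx + RTT = 0.0105492 s.
Utilization = t_tx / cycle = 1.5873e-05/0.0105492 = 0.1505 %.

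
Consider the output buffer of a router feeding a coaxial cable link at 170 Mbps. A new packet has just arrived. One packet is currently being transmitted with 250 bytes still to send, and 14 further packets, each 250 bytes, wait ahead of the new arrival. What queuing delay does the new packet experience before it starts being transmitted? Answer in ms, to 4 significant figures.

0.1765 ms

Each queued packet: L/R = 2000/170000000 = 0.0117647 ms.
14 queued → 0.164706 ms.
Plus remaining 2000 bits of current packet: 0.0117647 ms.
Queuing delay = 0.1765 ms.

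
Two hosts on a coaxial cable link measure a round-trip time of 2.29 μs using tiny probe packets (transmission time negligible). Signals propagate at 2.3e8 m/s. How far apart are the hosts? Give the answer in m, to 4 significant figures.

One-way propagation = RTT/2 = 1.145 μs.
d = s × t = 2.3e+08 × 1.145e-06 = 263.4 m.

263.4 m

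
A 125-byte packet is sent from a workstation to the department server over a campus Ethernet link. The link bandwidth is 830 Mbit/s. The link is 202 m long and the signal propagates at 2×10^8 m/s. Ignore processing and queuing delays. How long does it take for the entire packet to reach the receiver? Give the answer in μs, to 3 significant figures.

L = 125 × 8 = 1000 bits.
Transmission delay = L/R = 1000 / 830000000 = 1.20482 μs.
Propagation delay = d/s = 202 m / 200000000 m/s = 1.01 μs.
Total = 2.21 μs.

2.21 μs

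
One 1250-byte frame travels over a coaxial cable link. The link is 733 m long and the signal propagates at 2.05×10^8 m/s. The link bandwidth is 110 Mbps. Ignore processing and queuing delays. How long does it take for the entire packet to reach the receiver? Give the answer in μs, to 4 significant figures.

L = 1250 × 8 = 10000 bits.
Transmission delay = L/R = 10000 / 110000000 = 90.9091 μs.
Propagation delay = d/s = 733 m / 2.05e+08 m/s = 3.57561 μs.
Total = 94.48 μs.

94.48 μs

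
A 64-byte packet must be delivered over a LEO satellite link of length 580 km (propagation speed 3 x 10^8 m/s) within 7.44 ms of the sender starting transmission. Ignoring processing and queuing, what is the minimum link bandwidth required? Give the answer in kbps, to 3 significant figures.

L = 512 bits.
Propagation delay = 580000 / 300000000 = 1.93333 ms.
Transmission budget = 7.44 − 1.93333 = 5.50667 ms.
R ≥ L / t_tx = 512 bits / 0.00550667 s = 93.0 kbps.

93.0 kbps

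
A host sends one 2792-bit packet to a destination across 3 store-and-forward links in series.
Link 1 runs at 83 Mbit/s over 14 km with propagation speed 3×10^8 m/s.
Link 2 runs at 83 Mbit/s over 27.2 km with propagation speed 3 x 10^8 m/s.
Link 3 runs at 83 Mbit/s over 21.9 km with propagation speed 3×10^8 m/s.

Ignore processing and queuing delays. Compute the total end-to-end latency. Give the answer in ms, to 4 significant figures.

0.3112 ms

Transmission delay per hop = L/R = 2792/83000000 = 0.0336386 ms; 3 hops → 0.100916 ms.
Propagation delays (d/s per hop): 0.0466667, 0.0906667, 0.073 ms; sum = 0.210333 ms.
End-to-end = 0.3112 ms.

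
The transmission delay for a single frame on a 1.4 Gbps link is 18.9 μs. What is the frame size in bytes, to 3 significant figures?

3310 bytes

L = R × t_tx = 1400000000 b/s × 1.89e-05 s = 26460 bits.
In bytes: 26460 / 8 = 3310 bytes.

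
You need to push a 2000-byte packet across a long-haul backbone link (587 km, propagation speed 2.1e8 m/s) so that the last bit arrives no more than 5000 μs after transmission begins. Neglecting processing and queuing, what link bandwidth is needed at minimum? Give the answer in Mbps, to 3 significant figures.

L = 16000 bits.
Propagation delay = 587000 / 210000000 = 2795.24 μs.
Transmission budget = 5000 − 2795.24 = 2204.76 μs.
R ≥ L / t_tx = 16000 bits / 0.00220476 s = 7.26 Mbps.

7.26 Mbps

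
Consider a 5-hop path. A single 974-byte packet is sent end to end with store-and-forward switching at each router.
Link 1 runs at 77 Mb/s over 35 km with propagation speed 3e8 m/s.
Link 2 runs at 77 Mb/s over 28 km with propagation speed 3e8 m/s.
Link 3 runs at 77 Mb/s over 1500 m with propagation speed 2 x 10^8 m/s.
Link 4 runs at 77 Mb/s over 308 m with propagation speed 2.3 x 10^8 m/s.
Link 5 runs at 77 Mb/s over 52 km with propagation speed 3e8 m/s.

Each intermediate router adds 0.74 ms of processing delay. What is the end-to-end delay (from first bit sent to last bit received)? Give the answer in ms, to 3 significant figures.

3.86 ms

L = 974 × 8 = 7792 bits.
Transmission delay per hop = L/R = 7792/77000000 = 0.101195 ms; 5 hops → 0.505974 ms.
Propagation delays (d/s per hop): 0.116667, 0.0933333, 0.0075, 0.00133913, 0.173333 ms; sum = 0.392172 ms.
Processing at 4 router(s): 4 × 0.74 ms = 2.96 ms.
End-to-end = 3.86 ms.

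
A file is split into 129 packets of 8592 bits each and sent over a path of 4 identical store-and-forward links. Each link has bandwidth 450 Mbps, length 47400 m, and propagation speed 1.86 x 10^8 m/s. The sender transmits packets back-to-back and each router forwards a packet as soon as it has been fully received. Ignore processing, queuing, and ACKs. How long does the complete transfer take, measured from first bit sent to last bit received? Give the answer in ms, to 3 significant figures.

3.54 ms

Per-hop transmission t_tx = L/R = 8592/450000000 = 0.0190933 ms.
Per-hop propagation t_prop = 47400/186000000 = 0.254839 ms.
Pipeline fill: first packet needs 4·t_tx to clear all hops; remaining 128 packets each add one t_tx.
Total = (4+129-1)·t_tx + 4·t_prop = 132·0.0190933 + 4·0.254839 = 3.54 ms.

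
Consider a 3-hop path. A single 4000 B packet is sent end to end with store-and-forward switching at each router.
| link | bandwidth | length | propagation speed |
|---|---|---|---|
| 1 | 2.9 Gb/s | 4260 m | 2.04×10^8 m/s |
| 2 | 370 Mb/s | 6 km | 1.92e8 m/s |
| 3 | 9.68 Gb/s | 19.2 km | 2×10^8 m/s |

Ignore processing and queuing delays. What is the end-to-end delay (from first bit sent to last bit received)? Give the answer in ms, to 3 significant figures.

0.249 ms

L = 4000 × 8 = 32000 bits.
Transmission delays (L/R per hop): 0.0110345, 0.0864865, 0.00330579 ms; sum = 0.100827 ms.
Propagation delays (d/s per hop): 0.0208824, 0.03125, 0.096 ms; sum = 0.148132 ms.
End-to-end = 0.249 ms.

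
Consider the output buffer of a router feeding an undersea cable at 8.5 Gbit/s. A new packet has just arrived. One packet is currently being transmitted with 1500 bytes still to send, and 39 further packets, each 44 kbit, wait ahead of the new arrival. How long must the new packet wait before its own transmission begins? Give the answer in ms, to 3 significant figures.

Each queued packet: L/R = 44000/8500000000 = 0.00517647 ms.
39 queued → 0.201882 ms.
Plus remaining 12000 bits of current packet: 0.00141176 ms.
Queuing delay = 0.203 ms.

0.203 ms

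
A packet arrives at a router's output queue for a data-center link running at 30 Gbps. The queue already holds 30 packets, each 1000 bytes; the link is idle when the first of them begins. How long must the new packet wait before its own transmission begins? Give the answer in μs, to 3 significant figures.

8.00 μs

Each queued packet: L/R = 8000/30000000000 = 0.266667 μs.
30 queued → 8 μs.
Queuing delay = 8.00 μs.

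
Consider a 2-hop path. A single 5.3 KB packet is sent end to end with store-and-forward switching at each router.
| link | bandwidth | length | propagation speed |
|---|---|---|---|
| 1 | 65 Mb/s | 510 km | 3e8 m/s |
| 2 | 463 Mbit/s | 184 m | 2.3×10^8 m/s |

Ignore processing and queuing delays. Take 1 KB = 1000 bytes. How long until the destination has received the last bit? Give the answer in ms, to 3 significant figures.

2.44 ms

L = 42400 bits.
Transmission delays (L/R per hop): 0.652308, 0.0915767 ms; sum = 0.743884 ms.
Propagation delays (d/s per hop): 1.7, 0.0008 ms; sum = 1.7008 ms.
End-to-end = 2.44 ms.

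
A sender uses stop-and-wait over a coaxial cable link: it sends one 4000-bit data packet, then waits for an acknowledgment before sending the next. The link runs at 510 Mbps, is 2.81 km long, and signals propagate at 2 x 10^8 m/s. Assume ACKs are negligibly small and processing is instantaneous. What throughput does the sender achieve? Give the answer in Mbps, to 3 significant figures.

t_tx = L/R = 4000/510000000 = 7.84314e-06 s.
t_prop = 2810/200000000 = 1.405e-05 s; RTT = 2.81e-05 s.
Cycle = t_tx + RTT = 3.59431e-05 s.
Throughput = L / cycle = 4000 / 3.59431e-05 = 111 Mbps.

111 Mbps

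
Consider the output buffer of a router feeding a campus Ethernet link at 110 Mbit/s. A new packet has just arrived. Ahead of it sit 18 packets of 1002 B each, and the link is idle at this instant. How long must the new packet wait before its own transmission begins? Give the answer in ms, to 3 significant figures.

Each queued packet: L/R = 8016/110000000 = 0.0728727 ms.
18 queued → 1.31171 ms.
Queuing delay = 1.31 ms.

1.31 ms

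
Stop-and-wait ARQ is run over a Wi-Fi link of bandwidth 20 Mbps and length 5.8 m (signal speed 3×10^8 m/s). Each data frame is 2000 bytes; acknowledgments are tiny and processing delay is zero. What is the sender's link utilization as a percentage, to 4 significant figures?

t_tx = L/R = 16000/20000000 = 0.0008 s.
t_prop = 5.8/300000000 = 1.93333e-08 s; RTT = 3.86667e-08 s.
Cycle = t_tx + RTT = 0.000800039 s.
Utilization = t_tx / cycle = 0.0008/0.000800039 = 100.0 %.

100.0 %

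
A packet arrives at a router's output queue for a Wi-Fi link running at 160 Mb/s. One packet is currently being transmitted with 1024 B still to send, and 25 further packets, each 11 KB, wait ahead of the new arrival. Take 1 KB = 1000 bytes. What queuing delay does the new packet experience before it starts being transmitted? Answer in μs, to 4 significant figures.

Each queued packet: L/R = 88000/160000000 = 550 μs.
25 queued → 13750 μs.
Plus remaining 8192 bits of current packet: 51.2 μs.
Queuing delay = 13800 μs.

13800 μs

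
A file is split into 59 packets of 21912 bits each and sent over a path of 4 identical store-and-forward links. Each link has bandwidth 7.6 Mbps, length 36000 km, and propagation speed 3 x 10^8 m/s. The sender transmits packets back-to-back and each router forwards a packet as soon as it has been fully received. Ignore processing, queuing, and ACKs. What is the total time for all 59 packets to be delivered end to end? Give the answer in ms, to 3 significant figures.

Per-hop transmission t_tx = L/R = 21912/7600000 = 2.88316 ms.
Per-hop propagation t_prop = 36000000/300000000 = 120 ms.
Pipeline fill: first packet needs 4·t_tx to clear all hops; remaining 58 packets each add one t_tx.
Total = (4+59-1)·t_tx + 4·t_prop = 62·2.88316 + 4·120 = 659 ms.

659 ms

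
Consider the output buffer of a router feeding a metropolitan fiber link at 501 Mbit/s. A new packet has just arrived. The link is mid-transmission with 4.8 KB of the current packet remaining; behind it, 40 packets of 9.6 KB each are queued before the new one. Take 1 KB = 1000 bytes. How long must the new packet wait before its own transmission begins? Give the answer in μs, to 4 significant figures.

6208 μs

Each queued packet: L/R = 76800/501000000 = 153.293 μs.
40 queued → 6131.74 μs.
Plus remaining 38400 bits of current packet: 76.6467 μs.
Queuing delay = 6208 μs.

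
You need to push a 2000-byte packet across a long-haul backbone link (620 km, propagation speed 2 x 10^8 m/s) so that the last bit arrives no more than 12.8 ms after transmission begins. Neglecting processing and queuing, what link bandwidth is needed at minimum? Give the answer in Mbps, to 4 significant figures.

1.649 Mbps

L = 16000 bits.
Propagation delay = 620000 / 200000000 = 3.1 ms.
Transmission budget = 12.8 − 3.1 = 9.7 ms.
R ≥ L / t_tx = 16000 bits / 0.0097 s = 1.649 Mbps.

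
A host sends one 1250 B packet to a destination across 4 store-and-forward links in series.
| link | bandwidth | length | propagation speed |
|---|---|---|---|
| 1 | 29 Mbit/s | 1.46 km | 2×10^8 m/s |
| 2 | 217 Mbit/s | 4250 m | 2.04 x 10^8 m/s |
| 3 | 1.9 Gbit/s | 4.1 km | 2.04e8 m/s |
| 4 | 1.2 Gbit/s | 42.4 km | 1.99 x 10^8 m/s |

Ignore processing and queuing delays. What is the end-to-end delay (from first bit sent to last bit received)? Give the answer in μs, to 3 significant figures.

666 μs

L = 1250 × 8 = 10000 bits.
Transmission delays (L/R per hop): 344.828, 46.0829, 5.26316, 8.33333 μs; sum = 404.507 μs.
Propagation delays (d/s per hop): 7.3, 20.8333, 20.098, 213.065 μs; sum = 261.297 μs.
End-to-end = 666 μs.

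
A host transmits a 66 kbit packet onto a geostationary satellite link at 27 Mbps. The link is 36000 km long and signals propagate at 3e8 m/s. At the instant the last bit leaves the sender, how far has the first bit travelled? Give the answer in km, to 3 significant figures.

733 km

t_tx = L/R = 66000/27000000 = 0.00244444 s.
Distance = s × t_tx = 300000000 × 0.00244444 = 733 km.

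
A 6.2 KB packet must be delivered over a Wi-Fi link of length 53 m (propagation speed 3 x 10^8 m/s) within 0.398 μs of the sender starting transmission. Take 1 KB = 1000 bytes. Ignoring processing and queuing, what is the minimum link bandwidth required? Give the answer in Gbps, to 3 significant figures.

224 Gbps

L = 49600 bits.
Propagation delay = 53 / 300000000 = 0.176667 μs.
Transmission budget = 0.398 − 0.176667 = 0.221333 μs.
R ≥ L / t_tx = 49600 bits / 2.21333e-07 s = 224 Gbps.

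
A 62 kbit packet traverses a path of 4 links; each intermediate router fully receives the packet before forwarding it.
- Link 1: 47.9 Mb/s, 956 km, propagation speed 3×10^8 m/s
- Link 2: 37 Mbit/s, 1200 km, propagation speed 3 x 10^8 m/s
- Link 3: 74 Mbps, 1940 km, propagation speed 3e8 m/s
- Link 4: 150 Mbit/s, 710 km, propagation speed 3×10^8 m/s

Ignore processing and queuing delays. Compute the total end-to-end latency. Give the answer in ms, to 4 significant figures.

20.24 ms

L = 62000 bits.
Transmission delays (L/R per hop): 1.29436, 1.67568, 0.837838, 0.413333 ms; sum = 4.22121 ms.
Propagation delays (d/s per hop): 3.18667, 4, 6.46667, 2.36667 ms; sum = 16.02 ms.
End-to-end = 20.24 ms.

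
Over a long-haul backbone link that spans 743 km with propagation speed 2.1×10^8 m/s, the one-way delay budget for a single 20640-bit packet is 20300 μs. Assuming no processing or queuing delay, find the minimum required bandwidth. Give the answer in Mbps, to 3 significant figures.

Propagation delay = 743000 / 210000000 = 3538.1 μs.
Transmission budget = 20300 − 3538.1 = 16761.9 μs.
R ≥ L / t_tx = 20640 bits / 0.0167619 s = 1.23 Mbps.

1.23 Mbps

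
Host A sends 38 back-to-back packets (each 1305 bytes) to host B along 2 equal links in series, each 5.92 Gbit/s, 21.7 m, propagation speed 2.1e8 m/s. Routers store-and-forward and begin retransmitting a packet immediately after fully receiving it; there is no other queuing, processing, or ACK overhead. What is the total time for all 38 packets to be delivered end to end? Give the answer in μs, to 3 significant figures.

69.0 μs

Per-hop transmission t_tx = L/R = 10440/5920000000 = 1.76351 μs.
Per-hop propagation t_prop = 21.7/210000000 = 0.103333 μs.
Pipeline fill: first packet needs 2·t_tx to clear all hops; remaining 37 packets each add one t_tx.
Total = (2+38-1)·t_tx + 2·t_prop = 39·1.76351 + 2·0.103333 = 69.0 μs.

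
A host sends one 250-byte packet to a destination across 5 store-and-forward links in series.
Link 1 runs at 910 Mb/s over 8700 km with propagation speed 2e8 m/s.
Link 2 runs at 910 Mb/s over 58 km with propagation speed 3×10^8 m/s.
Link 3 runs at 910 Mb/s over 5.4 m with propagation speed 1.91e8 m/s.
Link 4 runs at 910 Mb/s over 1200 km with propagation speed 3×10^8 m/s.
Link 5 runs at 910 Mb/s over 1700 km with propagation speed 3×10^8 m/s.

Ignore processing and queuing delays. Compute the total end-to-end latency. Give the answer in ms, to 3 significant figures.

53.4 ms

L = 250 × 8 = 2000 bits.
Transmission delay per hop = L/R = 2000/910000000 = 0.0021978 ms; 5 hops → 0.010989 ms.
Propagation delays (d/s per hop): 43.5, 0.193333, 2.82723e-05, 4, 5.66667 ms; sum = 53.36 ms.
End-to-end = 53.4 ms.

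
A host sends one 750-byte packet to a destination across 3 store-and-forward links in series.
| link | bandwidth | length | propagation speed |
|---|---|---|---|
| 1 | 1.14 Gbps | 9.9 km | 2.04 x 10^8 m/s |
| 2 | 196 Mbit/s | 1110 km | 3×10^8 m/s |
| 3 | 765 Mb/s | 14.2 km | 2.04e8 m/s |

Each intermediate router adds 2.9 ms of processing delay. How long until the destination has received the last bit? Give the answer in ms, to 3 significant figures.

9.66 ms

L = 750 × 8 = 6000 bits.
Transmission delays (L/R per hop): 0.00526316, 0.0306122, 0.00784314 ms; sum = 0.0437185 ms.
Propagation delays (d/s per hop): 0.0485294, 3.7, 0.0696078 ms; sum = 3.81814 ms.
Processing at 2 router(s): 2 × 2.9 ms = 5.8 ms.
End-to-end = 9.66 ms.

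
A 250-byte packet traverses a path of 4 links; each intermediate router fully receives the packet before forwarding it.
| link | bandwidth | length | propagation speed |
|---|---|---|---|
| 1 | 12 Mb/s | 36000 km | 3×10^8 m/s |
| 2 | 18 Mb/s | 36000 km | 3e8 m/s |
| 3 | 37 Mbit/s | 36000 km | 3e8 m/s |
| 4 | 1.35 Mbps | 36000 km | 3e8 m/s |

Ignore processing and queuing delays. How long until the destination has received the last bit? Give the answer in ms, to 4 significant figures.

L = 250 × 8 = 2000 bits.
Transmission delays (L/R per hop): 0.166667, 0.111111, 0.0540541, 1.48148 ms; sum = 1.81331 ms.
Propagation delays (d/s per hop): 120, 120, 120, 120 ms; sum = 480 ms.
End-to-end = 481.8 ms.

481.8 ms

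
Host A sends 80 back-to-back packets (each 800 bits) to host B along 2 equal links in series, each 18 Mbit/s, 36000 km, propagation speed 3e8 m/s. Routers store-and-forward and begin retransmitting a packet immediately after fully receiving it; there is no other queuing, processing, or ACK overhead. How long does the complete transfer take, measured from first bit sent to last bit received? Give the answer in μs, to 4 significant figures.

Per-hop transmission t_tx = L/R = 800/18000000 = 44.4444 μs.
Per-hop propagation t_prop = 36000000/300000000 = 120000 μs.
Pipeline fill: first packet needs 2·t_tx to clear all hops; remaining 79 packets each add one t_tx.
Total = (2+80-1)·t_tx + 2·t_prop = 81·44.4444 + 2·120000 = 243600 μs.

243600 μs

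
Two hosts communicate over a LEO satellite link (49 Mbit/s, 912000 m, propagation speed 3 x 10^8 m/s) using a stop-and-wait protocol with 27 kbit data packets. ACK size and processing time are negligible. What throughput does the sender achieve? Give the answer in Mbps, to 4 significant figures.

t_tx = L/R = 27000/49000000 = 0.00055102 s.
t_prop = 912000/300000000 = 0.00304 s; RTT = 0.00608 s.
Cycle = t_tx + RTT = 0.00663102 s.
Throughput = L / cycle = 27000 / 0.00663102 = 4.072 Mbps.

4.072 Mbps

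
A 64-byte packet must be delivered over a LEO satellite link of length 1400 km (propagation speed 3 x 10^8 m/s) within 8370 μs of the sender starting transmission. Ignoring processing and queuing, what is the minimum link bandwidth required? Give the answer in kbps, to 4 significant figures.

138.3 kbps

L = 512 bits.
Propagation delay = 1400000 / 300000000 = 4666.67 μs.
Transmission budget = 8370 − 4666.67 = 3703.33 μs.
R ≥ L / t_tx = 512 bits / 0.00370333 s = 138.3 kbps.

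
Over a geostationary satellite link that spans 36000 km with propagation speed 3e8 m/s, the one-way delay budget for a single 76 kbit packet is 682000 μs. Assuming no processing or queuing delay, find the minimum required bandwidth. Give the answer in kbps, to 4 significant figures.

135.2 kbps

Propagation delay = 36000000 / 300000000 = 120000 μs.
Transmission budget = 682000 − 120000 = 562000 μs.
R ≥ L / t_tx = 76000 bits / 0.562 s = 135.2 kbps.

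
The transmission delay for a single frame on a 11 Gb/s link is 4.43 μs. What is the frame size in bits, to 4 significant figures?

48730 bits

L = R × t_tx = 11000000000 b/s × 4.43e-06 s = 48730 bits.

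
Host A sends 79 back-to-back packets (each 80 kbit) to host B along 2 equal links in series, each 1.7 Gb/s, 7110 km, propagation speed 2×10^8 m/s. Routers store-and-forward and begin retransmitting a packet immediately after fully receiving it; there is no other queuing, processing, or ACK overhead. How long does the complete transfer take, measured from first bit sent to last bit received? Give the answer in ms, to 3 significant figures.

74.9 ms

Per-hop transmission t_tx = L/R = 80000/1700000000 = 0.0470588 ms.
Per-hop propagation t_prop = 7110000/200000000 = 35.55 ms.
Pipeline fill: first packet needs 2·t_tx to clear all hops; remaining 78 packets each add one t_tx.
Total = (2+79-1)·t_tx + 2·t_prop = 80·0.0470588 + 2·35.55 = 74.9 ms.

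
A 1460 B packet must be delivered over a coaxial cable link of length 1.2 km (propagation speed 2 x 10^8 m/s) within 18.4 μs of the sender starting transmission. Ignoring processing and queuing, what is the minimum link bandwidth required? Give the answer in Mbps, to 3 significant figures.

L = 11680 bits.
Propagation delay = 1200 / 200000000 = 6 μs.
Transmission budget = 18.4 − 6 = 12.4 μs.
R ≥ L / t_tx = 11680 bits / 1.24e-05 s = 942 Mbps.

942 Mbps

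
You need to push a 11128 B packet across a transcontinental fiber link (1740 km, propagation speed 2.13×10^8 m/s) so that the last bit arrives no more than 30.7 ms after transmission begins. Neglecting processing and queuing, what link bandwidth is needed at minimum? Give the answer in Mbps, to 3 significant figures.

L = 89024 bits.
Propagation delay = 1740000 / 213000000 = 8.16901 ms.
Transmission budget = 30.7 − 8.16901 = 22.531 ms.
R ≥ L / t_tx = 89024 bits / 0.022531 s = 3.95 Mbps.

3.95 Mbps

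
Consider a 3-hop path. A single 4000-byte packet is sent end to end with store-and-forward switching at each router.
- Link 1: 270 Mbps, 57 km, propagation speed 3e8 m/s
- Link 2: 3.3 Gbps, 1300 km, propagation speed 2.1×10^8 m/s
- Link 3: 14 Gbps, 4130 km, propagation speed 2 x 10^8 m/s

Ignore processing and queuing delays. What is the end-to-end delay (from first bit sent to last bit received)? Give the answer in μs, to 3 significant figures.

27200 μs

L = 4000 × 8 = 32000 bits.
Transmission delays (L/R per hop): 118.519, 9.69697, 2.28571 μs; sum = 130.501 μs.
Propagation delays (d/s per hop): 190, 6190.48, 20650 μs; sum = 27030.5 μs.
End-to-end = 27200 μs.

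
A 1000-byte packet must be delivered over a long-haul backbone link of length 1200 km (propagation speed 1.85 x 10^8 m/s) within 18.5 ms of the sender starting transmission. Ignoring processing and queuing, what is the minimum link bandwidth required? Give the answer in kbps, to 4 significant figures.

665.9 kbps

L = 8000 bits.
Propagation delay = 1200000 / 185000000 = 6.48649 ms.
Transmission budget = 18.5 − 6.48649 = 12.0135 ms.
R ≥ L / t_tx = 8000 bits / 0.0120135 s = 665.9 kbps.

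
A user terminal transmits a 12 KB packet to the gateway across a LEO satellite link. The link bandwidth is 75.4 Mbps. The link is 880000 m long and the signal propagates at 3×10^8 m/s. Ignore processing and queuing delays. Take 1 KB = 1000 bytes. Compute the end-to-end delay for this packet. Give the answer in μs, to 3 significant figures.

L = 96000 bits.
Transmission delay = L/R = 96000 / 75400000 = 1273.21 μs.
Propagation delay = d/s = 880000 m / 300000000 m/s = 2933.33 μs.
Total = 4210 μs.

4210 μs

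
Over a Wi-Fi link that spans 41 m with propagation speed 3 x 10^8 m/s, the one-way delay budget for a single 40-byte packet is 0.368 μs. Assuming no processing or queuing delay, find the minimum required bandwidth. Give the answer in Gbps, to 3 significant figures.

1.38 Gbps

L = 320 bits.
Propagation delay = 41 / 300000000 = 0.136667 μs.
Transmission budget = 0.368 − 0.136667 = 0.231333 μs.
R ≥ L / t_tx = 320 bits / 2.31333e-07 s = 1.38 Gbps.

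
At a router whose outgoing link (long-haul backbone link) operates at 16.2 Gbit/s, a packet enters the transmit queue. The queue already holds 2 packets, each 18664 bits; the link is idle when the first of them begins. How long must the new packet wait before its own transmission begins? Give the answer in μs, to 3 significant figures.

Each queued packet: L/R = 18664/16200000000 = 1.1521 μs.
2 queued → 2.3042 μs.
Queuing delay = 2.30 μs.

2.30 μs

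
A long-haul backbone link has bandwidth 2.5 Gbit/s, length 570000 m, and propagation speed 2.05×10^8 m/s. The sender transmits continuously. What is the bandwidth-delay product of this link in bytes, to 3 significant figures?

869000 bytes

Propagation delay = 570000 / 2.05e+08 = 0.00278049 s.
BDP = R × t_prop = 2500000000 × 0.00278049 = 6951220 bits.
In bytes: 6951220/8 = 869000 bytes.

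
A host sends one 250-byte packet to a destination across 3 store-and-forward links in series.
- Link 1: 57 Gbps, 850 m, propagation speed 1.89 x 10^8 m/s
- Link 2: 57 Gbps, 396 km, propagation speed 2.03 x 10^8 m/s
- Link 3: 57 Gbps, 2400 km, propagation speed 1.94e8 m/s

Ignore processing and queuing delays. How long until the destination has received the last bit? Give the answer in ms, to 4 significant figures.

L = 250 × 8 = 2000 bits.
Transmission delay per hop = L/R = 2000/57000000000 = 3.50877e-05 ms; 3 hops → 0.000105263 ms.
Propagation delays (d/s per hop): 0.00449735, 1.95074, 12.3711 ms; sum = 14.3264 ms.
End-to-end = 14.33 ms.

14.33 ms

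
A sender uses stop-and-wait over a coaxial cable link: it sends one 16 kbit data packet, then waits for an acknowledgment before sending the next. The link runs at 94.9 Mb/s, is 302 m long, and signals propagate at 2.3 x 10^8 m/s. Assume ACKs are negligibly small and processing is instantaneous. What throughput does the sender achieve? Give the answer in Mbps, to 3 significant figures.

93.4 Mbps

t_tx = L/R = 16000/94900000 = 0.000168599 s.
t_prop = 302/2.3e+08 = 1.31304e-06 s; RTT = 2.62609e-06 s.
Cycle = t_tx + RTT = 0.000171225 s.
Throughput = L / cycle = 16000 / 0.000171225 = 93.4 Mbps.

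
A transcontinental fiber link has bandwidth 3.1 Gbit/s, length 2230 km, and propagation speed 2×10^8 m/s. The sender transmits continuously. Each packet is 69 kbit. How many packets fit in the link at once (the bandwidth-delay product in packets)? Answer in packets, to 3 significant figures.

Propagation delay = 2230000 / 200000000 = 0.01115 s.
BDP = R × t_prop = 3100000000 × 0.01115 = 34565000 bits.
In packets of 69000 bits: 501 packets.

501 packets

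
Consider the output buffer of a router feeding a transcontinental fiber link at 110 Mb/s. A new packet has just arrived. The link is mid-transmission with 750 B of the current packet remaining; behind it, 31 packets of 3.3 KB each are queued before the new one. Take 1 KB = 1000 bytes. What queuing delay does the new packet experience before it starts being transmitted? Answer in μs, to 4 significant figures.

7495 μs

Each queued packet: L/R = 26400/110000000 = 240 μs.
31 queued → 7440 μs.
Plus remaining 6000 bits of current packet: 54.5455 μs.
Queuing delay = 7495 μs.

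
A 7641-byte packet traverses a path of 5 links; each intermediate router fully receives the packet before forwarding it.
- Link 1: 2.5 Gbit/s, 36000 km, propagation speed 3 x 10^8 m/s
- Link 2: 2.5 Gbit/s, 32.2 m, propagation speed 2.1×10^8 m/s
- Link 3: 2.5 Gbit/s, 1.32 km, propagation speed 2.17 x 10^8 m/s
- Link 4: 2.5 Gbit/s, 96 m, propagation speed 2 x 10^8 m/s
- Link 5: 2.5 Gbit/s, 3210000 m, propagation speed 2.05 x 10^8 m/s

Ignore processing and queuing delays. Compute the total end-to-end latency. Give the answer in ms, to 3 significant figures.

L = 7641 × 8 = 61128 bits.
Transmission delay per hop = L/R = 61128/2500000000 = 0.0244512 ms; 5 hops → 0.122256 ms.
Propagation delays (d/s per hop): 120, 0.000153333, 0.00608295, 0.00048, 15.6585 ms; sum = 135.665 ms.
End-to-end = 136 ms.

136 ms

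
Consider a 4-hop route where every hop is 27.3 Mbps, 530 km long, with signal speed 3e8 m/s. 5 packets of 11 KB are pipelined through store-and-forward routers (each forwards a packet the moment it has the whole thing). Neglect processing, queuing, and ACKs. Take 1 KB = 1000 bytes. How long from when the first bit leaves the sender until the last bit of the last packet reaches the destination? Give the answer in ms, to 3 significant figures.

Per-hop transmission t_tx = L/R = 88000/27300000 = 3.22344 ms.
Per-hop propagation t_prop = 530000/300000000 = 1.76667 ms.
Pipeline fill: first packet needs 4·t_tx to clear all hops; remaining 4 packets each add one t_tx.
Total = (4+5-1)·t_tx + 4·t_prop = 8·3.22344 + 4·1.76667 = 32.9 ms.

32.9 ms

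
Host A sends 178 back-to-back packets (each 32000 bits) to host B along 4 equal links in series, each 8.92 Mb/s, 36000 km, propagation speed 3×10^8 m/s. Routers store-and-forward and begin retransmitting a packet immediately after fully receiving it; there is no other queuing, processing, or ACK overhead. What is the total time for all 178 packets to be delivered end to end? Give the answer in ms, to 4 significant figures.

Per-hop transmission t_tx = L/R = 32000/8920000 = 3.58744 ms.
Per-hop propagation t_prop = 36000000/300000000 = 120 ms.
Pipeline fill: first packet needs 4·t_tx to clear all hops; remaining 177 packets each add one t_tx.
Total = (4+178-1)·t_tx + 4·t_prop = 181·3.58744 + 4·120 = 1129 ms.

1129 ms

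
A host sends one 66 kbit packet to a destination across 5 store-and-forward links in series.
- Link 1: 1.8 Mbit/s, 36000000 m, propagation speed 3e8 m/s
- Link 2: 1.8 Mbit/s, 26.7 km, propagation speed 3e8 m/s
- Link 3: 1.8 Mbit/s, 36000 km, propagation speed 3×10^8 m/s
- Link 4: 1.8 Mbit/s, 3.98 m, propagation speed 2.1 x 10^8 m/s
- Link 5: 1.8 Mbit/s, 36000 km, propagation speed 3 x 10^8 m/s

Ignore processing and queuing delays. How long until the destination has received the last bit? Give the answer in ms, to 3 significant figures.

L = 66000 bits.
Transmission delay per hop = L/R = 66000/1800000 = 36.6667 ms; 5 hops → 183.333 ms.
Propagation delays (d/s per hop): 120, 0.089, 120, 1.89524e-05, 120 ms; sum = 360.089 ms.
End-to-end = 543 ms.

543 ms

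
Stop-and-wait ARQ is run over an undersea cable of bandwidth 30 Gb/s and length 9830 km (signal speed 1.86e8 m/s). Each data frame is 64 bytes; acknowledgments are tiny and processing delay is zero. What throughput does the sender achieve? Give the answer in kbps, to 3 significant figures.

t_tx = L/R = 512/30000000000 = 1.70667e-08 s.
t_prop = 9830000/186000000 = 0.0528495 s; RTT = 0.105699 s.
Cycle = t_tx + RTT = 0.105699 s.
Throughput = L / cycle = 512 / 0.105699 = 4.84 kbps.

4.84 kbps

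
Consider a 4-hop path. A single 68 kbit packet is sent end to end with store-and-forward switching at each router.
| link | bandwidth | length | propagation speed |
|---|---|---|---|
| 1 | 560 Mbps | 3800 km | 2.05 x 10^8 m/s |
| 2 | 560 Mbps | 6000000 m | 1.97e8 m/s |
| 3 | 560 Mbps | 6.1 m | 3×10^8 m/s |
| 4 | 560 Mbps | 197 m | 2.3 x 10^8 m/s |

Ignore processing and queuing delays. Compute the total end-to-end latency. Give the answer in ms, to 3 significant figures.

49.5 ms

L = 68000 bits.
Transmission delay per hop = L/R = 68000/560000000 = 0.121429 ms; 4 hops → 0.485714 ms.
Propagation delays (d/s per hop): 18.5366, 30.4569, 2.03333e-05, 0.000856522 ms; sum = 48.9943 ms.
End-to-end = 49.5 ms.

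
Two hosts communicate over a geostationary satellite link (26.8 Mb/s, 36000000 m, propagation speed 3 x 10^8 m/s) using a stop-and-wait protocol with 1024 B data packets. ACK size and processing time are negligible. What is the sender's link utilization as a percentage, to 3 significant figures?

0.127 %

t_tx = L/R = 8192/26800000 = 0.000305672 s.
t_prop = 36000000/300000000 = 0.12 s; RTT = 0.24 s.
Cycle = t_tx + RTT = 0.240306 s.
Utilization = t_tx / cycle = 0.000305672/0.240306 = 0.127 %.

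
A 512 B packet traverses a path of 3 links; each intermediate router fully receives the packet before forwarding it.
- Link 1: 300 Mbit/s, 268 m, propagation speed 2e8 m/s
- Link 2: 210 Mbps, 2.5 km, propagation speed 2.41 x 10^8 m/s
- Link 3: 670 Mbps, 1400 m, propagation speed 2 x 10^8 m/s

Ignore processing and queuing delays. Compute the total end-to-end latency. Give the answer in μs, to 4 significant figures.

L = 512 × 8 = 4096 bits.
Transmission delays (L/R per hop): 13.6533, 19.5048, 6.11343 μs; sum = 39.2715 μs.
Propagation delays (d/s per hop): 1.34, 10.3734, 7 μs; sum = 18.7134 μs.
End-to-end = 57.98 μs.

57.98 μs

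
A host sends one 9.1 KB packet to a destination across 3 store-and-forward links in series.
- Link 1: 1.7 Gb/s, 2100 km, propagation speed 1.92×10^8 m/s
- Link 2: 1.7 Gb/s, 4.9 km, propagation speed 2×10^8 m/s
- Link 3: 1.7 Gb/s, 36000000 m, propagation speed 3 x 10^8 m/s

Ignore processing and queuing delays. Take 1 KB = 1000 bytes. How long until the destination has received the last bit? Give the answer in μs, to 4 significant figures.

L = 72800 bits.
Transmission delay per hop = L/R = 72800/1700000000 = 42.8235 μs; 3 hops → 128.471 μs.
Propagation delays (d/s per hop): 10937.5, 24.5, 120000 μs; sum = 130962 μs.
End-to-end = 131100 μs.

131100 μs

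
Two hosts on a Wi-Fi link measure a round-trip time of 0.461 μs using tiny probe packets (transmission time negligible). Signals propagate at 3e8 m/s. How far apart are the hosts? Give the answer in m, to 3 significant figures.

One-way propagation = RTT/2 = 0.2305 μs.
d = s × t = 300000000 × 2.305e-07 = 69.2 m.

69.2 m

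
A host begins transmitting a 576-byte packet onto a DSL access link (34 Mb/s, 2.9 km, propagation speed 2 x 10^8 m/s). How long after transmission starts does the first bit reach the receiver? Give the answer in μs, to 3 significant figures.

First bit experiences only propagation delay: d/s = 2900/200000000 = 14.5 μs.

14.5 μs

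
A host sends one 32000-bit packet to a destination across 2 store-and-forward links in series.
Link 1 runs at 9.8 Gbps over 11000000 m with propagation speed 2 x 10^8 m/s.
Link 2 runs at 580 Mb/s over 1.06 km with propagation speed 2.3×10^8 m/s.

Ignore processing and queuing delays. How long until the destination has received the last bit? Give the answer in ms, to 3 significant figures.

Transmission delays (L/R per hop): 0.00326531, 0.0551724 ms; sum = 0.0584377 ms.
Propagation delays (d/s per hop): 55, 0.0046087 ms; sum = 55.0046 ms.
End-to-end = 55.1 ms.

55.1 ms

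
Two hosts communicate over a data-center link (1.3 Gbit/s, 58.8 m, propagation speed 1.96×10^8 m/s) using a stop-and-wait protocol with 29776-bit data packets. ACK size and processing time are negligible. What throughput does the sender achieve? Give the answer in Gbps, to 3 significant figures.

t_tx = L/R = 29776/1300000000 = 2.29046e-05 s.
t_prop = 58.8/196000000 = 3e-07 s; RTT = 6e-07 s.
Cycle = t_tx + RTT = 2.35046e-05 s.
Throughput = L / cycle = 29776 / 2.35046e-05 = 1.27 Gbps.

1.27 Gbps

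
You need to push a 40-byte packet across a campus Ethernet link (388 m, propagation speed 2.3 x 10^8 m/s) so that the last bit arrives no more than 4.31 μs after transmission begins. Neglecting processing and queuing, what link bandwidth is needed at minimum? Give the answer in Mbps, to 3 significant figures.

L = 320 bits.
Propagation delay = 388 / 2.3e+08 = 1.68696 μs.
Transmission budget = 4.31 − 1.68696 = 2.62304 μs.
R ≥ L / t_tx = 320 bits / 2.62304e-06 s = 122 Mbps.

122 Mbps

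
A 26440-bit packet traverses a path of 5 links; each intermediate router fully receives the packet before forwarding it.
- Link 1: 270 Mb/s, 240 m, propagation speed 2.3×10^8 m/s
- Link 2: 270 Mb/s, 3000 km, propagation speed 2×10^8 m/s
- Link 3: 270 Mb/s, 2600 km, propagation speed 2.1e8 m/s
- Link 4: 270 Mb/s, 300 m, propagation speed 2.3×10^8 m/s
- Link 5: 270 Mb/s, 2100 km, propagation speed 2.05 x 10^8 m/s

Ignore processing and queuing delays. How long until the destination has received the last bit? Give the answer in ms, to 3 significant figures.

Transmission delay per hop = L/R = 26440/270000000 = 0.0979259 ms; 5 hops → 0.48963 ms.
Propagation delays (d/s per hop): 0.00104348, 15, 12.381, 0.00130435, 10.2439 ms; sum = 37.6272 ms.
End-to-end = 38.1 ms.

38.1 ms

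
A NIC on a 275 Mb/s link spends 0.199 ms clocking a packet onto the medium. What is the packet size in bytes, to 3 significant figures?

6840 bytes

L = R × t_tx = 275000000 b/s × 0.000199 s = 54725 bits.
In bytes: 54725 / 8 = 6840 bytes.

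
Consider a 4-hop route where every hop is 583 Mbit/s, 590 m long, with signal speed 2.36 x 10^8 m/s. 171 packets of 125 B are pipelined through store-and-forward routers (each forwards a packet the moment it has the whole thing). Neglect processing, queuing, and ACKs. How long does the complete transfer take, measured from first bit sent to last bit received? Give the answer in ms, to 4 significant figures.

0.3085 ms

Per-hop transmission t_tx = L/R = 1000/583000000 = 0.00171527 ms.
Per-hop propagation t_prop = 590/236000000 = 0.0025 ms.
Pipeline fill: first packet needs 4·t_tx to clear all hops; remaining 170 packets each add one t_tx.
Total = (4+171-1)·t_tx + 4·t_prop = 174·0.00171527 + 4·0.0025 = 0.3085 ms.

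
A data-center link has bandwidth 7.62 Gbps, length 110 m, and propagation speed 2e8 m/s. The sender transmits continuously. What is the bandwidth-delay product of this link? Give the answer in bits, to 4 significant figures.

Propagation delay = 110 / 200000000 = 5.5e-07 s.
BDP = R × t_prop = 7620000000 × 5.5e-07 = 4191 bits.

4191 bits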